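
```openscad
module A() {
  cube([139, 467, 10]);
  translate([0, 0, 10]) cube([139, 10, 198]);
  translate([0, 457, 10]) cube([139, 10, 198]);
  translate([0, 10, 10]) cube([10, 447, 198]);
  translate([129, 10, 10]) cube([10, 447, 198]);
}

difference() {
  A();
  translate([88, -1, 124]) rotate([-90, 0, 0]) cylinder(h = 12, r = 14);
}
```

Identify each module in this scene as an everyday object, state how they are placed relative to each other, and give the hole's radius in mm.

A is an open box. The open box has a circular hole through its front wall. The hole's radius is 14 mm.

The subtracted cylinder has r = 14 mm.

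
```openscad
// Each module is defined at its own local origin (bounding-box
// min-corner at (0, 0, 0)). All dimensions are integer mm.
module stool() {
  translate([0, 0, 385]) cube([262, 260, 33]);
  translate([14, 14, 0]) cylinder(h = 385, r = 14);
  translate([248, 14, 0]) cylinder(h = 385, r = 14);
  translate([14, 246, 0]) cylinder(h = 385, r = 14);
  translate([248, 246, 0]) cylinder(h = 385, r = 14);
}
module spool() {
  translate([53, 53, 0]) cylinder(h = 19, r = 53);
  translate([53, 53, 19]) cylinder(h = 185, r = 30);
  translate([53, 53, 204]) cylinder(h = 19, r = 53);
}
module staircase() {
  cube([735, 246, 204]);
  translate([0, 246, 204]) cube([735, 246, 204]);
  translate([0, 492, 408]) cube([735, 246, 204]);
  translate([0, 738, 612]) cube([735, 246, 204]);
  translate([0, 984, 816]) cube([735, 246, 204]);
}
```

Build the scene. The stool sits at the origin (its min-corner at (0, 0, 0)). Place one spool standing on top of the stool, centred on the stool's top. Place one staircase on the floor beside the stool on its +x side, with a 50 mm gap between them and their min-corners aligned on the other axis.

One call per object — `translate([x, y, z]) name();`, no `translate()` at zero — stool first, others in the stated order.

stool();
translate([78, 77, 418]) spool();
translate([312, 0, 0]) staircase();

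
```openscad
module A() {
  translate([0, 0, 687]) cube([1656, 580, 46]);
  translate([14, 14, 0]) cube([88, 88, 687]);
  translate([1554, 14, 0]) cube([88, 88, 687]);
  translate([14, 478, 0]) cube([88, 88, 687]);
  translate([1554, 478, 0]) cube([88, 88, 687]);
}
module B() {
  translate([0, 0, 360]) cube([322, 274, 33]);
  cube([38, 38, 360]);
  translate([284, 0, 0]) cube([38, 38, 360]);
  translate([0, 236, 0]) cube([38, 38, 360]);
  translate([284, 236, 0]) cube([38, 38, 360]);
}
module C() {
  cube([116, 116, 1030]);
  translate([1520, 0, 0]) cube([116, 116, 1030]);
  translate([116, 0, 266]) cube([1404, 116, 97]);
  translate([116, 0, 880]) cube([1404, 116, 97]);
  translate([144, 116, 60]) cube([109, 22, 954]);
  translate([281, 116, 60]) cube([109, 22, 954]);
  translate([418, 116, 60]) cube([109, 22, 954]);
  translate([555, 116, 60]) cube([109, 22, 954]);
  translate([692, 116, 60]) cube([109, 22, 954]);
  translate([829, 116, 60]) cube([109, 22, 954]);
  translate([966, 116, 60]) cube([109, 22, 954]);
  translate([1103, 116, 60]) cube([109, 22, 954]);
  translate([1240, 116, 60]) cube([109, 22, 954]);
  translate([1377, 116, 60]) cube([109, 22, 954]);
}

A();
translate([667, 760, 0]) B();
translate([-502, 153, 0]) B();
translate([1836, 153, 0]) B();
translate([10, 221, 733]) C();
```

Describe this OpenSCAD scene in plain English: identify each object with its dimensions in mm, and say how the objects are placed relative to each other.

A is a table with a 1656×580 mm rectangular top, 46 mm thick, top surface at z = 733 mm, supported by four 88×88 mm square legs, each inset 14 mm from the nearest pair of top edges, running from the floor.

B is a four-legged stool. The seat is a 322×274×33 mm slab whose top surface is at z = 393 mm; four square legs, each 38×38 mm in cross-section, run from the floor (z = 0) to the underside of the seat, each flush with a corner of the seat.

C is a fence section. Two 116×116 mm posts, 1030 mm tall, stand on the floor with a clear span of 1404 mm between their inner faces. Two horizontal rails of 116×97 mm section span the gap between the posts with their undersides at z = 266 mm and z = 880 mm, flush with the posts' −y face. 10 pickets, each 109 mm wide, 22 mm thick and 954 mm tall, are fixed to the +y face of the rails with their bottoms at z = 60 mm, evenly spaced across the span with equal gaps (rounded down to the nearest mm) at the −x end and between each pair — any rounding remainder accumulates at the +x end.

Three stools sit around the table at the +y, −x, +x sides. The fence section is on top of the table, centred.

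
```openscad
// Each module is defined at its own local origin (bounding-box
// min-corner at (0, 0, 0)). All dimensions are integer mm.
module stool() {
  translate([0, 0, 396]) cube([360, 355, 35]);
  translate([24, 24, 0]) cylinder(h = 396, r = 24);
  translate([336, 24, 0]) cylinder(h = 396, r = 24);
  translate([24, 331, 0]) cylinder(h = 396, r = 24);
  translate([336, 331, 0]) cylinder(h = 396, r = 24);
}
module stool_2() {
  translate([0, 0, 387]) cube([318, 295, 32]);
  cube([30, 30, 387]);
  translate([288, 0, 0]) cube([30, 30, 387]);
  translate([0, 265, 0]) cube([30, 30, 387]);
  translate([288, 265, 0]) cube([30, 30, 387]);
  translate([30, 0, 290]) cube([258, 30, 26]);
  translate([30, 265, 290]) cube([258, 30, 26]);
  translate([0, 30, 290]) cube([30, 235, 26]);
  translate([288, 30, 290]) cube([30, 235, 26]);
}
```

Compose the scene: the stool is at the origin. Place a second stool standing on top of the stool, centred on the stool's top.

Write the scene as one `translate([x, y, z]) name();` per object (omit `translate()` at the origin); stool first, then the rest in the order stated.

stool();
translate([21, 30, 431]) stool_2();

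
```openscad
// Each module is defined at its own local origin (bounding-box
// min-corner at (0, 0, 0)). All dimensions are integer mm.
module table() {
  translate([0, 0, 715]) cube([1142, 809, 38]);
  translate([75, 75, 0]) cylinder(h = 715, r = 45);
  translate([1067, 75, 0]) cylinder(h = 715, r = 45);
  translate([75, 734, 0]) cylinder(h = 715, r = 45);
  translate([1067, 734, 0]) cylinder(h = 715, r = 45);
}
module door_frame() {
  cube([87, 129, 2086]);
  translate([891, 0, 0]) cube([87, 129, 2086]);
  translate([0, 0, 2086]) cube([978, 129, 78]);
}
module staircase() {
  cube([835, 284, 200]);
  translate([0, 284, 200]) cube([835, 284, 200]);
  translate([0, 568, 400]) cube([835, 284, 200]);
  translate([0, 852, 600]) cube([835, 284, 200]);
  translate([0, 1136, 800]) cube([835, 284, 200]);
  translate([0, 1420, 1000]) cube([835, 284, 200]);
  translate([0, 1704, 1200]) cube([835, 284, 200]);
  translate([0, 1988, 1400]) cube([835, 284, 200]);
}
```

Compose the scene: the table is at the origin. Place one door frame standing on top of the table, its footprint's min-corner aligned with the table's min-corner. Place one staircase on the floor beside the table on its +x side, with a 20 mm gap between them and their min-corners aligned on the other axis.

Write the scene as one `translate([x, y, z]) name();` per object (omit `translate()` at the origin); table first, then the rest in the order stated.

table();
translate([0, 0, 753]) door_frame();
translate([1162, 0, 0]) staircase();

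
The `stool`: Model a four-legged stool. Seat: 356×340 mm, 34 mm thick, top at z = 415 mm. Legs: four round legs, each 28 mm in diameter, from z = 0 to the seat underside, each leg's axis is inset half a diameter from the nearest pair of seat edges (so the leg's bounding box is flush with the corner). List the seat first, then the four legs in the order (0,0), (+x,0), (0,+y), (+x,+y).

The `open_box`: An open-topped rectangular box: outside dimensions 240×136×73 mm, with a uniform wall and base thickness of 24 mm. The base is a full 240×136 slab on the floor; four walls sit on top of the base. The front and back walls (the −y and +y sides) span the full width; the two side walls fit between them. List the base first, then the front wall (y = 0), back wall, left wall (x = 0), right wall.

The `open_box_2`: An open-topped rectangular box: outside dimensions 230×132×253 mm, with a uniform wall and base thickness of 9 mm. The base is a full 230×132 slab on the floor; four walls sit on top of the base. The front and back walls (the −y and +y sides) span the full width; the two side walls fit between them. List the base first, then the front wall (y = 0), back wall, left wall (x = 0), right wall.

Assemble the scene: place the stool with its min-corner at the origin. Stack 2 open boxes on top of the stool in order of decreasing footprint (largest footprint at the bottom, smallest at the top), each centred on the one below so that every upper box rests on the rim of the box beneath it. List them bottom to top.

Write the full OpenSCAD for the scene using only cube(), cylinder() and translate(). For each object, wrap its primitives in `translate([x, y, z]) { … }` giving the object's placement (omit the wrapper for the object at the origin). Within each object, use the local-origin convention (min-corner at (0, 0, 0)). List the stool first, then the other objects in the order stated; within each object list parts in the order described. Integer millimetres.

translate([0, 0, 381]) cube([356, 340, 34]);
translate([14, 14, 0]) cylinder(h = 381, r = 14);
translate([342, 14, 0]) cylinder(h = 381, r = 14);
translate([14, 326, 0]) cylinder(h = 381, r = 14);
translate([342, 326, 0]) cylinder(h = 381, r = 14);
translate([58, 102, 415]) {
  cube([240, 136, 24]);
  translate([0, 0, 24]) cube([240, 24, 49]);
  translate([0, 112, 24]) cube([240, 24, 49]);
  translate([0, 24, 24]) cube([24, 88, 49]);
  translate([216, 24, 24]) cube([24, 88, 49]);
}
translate([63, 104, 488]) {
  cube([230, 132, 9]);
  translate([0, 0, 9]) cube([230, 9, 244]);
  translate([0, 123, 9]) cube([230, 9, 244]);
  translate([0, 9, 9]) cube([9, 114, 244]);
  translate([221, 9, 9]) cube([9, 114, 244]);
}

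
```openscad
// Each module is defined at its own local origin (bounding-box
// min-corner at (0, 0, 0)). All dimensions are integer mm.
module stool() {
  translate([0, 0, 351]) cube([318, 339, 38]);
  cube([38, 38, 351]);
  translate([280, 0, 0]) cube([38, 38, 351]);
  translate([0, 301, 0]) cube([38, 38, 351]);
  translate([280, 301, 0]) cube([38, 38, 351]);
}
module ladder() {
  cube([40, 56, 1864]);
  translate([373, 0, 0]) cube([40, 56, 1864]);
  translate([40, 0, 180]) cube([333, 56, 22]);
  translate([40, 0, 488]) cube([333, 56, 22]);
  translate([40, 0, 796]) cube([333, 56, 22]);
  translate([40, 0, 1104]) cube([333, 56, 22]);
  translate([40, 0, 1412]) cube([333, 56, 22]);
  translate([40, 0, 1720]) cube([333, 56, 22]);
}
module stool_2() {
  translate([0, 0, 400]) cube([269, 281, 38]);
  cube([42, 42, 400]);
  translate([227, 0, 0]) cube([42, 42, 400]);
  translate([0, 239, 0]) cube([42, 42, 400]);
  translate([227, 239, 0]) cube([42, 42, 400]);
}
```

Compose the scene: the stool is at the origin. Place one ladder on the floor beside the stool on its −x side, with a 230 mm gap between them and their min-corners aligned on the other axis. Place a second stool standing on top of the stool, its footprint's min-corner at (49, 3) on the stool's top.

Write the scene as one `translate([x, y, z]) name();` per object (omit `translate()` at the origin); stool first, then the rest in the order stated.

stool();
translate([-643, 0, 0]) ladder();
translate([49, 3, 389]) stool_2();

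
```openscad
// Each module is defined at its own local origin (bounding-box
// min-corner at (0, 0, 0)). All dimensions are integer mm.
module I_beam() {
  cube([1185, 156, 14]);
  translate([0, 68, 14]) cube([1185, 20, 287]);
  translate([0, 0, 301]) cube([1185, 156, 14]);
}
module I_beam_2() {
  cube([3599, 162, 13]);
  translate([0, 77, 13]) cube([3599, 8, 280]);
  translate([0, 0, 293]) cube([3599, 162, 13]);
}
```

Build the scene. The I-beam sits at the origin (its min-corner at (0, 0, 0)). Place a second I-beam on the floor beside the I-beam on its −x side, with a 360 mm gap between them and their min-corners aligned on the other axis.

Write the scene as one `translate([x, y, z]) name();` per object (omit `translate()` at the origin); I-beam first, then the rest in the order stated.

I_beam();
translate([-3959, 0, 0]) I_beam_2();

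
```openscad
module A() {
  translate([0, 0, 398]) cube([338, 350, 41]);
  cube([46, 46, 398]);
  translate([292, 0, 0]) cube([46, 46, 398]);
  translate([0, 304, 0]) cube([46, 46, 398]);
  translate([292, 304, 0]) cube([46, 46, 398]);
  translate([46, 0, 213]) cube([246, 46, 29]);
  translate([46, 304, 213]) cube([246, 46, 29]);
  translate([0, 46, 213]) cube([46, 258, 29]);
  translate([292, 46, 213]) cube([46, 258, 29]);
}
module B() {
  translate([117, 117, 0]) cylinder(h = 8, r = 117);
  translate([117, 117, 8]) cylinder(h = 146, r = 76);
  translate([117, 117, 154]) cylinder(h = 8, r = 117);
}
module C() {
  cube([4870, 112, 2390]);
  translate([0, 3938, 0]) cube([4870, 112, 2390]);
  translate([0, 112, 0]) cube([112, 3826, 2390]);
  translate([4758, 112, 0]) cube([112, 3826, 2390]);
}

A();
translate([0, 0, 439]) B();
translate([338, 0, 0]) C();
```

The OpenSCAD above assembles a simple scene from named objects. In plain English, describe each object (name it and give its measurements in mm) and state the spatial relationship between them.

A is a simple wooden stool: a rectangular seat 338 mm (x) by 350 mm (y), 41 mm thick, top face at z = 439 mm, on four square legs, each 46×46 mm in cross-section. The legs rest on z = 0, each flush with a corner of the seat. Four stretchers, 46 mm wide and 29 mm tall, connect adjacent legs with their undersides at z = 213 mm, each running between the inner faces of the legs it joins and aligned with the legs' outer faces on the other axis.

B is a spool: two coaxial disc flanges of radius 117 mm and thickness 8 mm, joined by a core cylinder of radius 76 mm and height 146 mm. The lower flange rests on z = 0 and the three cylinders share a vertical axis.

C is a box-shaped house frame (walls only): outside footprint 4870×4050 mm, wall height 2390 mm, wall thickness 112 mm. The two y-facing walls run the full x-width; the two x-facing walls fit between the inner faces of the y-facing walls.

The spool is on top of the stool. The house frame is against the stool's +x side, with their −y faces flush.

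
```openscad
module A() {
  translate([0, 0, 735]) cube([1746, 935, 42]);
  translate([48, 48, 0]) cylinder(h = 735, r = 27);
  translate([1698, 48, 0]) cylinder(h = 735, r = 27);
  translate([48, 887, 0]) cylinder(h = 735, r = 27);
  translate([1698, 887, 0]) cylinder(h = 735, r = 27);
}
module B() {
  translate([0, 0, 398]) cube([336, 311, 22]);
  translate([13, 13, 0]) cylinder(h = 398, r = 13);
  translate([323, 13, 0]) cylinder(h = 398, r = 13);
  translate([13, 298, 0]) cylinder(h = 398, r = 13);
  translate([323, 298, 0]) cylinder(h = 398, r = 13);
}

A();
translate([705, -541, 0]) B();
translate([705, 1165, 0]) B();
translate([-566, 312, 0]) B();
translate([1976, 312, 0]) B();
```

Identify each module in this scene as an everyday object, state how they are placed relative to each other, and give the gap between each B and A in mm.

Each stool's nearest face is 230 mm from the table's bounding box.

A is a table. B is a stool. Four stools sit around the table at the −y, +y, −x, +x sides. The gap between each stool and the table is 230 mm.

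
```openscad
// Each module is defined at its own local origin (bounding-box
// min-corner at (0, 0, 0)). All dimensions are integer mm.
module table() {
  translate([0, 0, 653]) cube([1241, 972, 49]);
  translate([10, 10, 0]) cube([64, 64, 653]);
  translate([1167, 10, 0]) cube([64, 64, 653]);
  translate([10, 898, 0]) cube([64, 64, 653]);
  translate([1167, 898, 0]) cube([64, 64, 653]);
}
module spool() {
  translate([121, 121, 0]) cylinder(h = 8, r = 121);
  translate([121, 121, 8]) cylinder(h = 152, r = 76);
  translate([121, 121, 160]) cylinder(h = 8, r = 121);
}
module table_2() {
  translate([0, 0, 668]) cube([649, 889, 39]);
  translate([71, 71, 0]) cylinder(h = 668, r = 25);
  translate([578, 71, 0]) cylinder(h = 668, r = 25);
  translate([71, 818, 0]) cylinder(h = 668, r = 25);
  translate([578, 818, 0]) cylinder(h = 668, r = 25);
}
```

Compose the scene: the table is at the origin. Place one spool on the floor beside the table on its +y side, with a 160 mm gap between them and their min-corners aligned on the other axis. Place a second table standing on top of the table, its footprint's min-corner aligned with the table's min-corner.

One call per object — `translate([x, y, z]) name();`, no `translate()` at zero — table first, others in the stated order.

table();
translate([0, 1132, 0]) spool();
translate([0, 0, 702]) table_2();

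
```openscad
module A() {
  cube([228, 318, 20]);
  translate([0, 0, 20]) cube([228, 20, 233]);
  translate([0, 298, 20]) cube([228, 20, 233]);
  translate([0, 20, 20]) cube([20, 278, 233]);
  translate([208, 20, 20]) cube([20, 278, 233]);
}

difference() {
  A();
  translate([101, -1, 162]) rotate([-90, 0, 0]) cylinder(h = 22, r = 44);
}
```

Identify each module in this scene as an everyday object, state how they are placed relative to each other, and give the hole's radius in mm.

A is an open box. The open box has a circular hole through its front wall. The hole's radius is 44 mm.

The subtracted cylinder has r = 44 mm.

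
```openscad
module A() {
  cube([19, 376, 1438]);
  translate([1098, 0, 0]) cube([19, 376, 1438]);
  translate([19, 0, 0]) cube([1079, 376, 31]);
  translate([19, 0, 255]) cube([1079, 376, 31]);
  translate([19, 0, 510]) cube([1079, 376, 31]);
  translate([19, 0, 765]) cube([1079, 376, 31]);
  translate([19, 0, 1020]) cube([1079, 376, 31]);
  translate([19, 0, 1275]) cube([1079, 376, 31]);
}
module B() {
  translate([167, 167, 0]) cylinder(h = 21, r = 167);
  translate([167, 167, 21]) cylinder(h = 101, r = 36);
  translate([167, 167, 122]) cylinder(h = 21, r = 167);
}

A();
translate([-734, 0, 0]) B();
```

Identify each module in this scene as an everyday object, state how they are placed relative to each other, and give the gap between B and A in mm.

A is a bookshelf. B is a spool. The spool is on the floor beside the bookshelf on its −x side. The gap between the spool and the bookshelf is 400 mm.

The spool's nearest face is 400 mm from the bookshelf's −x face.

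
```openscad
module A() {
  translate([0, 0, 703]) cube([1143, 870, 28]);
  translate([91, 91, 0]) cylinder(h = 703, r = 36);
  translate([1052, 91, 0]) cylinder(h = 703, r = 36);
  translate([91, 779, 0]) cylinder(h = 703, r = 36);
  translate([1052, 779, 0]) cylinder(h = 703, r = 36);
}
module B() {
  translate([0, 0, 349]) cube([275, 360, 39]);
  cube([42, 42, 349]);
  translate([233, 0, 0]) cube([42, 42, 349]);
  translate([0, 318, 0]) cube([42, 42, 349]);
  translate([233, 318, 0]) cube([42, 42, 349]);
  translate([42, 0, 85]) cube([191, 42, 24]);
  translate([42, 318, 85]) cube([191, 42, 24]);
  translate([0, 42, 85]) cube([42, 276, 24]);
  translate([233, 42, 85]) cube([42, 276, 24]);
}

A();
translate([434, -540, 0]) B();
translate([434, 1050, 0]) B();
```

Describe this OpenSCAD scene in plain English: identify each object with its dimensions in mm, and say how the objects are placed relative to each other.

A is a table: top 1143 mm (x) × 870 mm (y), 28 mm thick, upper face at z = 731 mm, on four round legs of 72 mm diameter, each leg's bounding box inset 55 mm from the nearest pair of top edges, running from z = 0 to the bottom of the top.

B is a four-legged stool. The seat is 275×360 mm, 39 mm thick, top at z = 388 mm. It stands on four square legs, each 42×42 mm in cross-section, from z = 0 to the seat underside, each flush with a corner of the seat. Four stretchers, 42 mm wide and 24 mm tall, connect adjacent legs with their undersides at z = 85 mm, each running between the inner faces of the legs it joins and aligned with the legs' outer faces on the other axis.

Two stools sit around the table at the −y, +y sides.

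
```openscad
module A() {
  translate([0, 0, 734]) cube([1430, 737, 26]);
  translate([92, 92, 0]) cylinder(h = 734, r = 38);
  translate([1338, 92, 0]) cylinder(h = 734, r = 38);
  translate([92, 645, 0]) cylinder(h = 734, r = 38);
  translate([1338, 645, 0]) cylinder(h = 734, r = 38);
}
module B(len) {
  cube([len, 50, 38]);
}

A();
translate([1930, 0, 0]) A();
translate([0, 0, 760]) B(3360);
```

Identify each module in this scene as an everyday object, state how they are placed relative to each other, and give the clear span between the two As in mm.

A is a table. B is a beam. A beam spans the tops of two tables. The clear span between the two tables is 500 mm.

Second table starts at x = 1930; first ends at x = 1430; clear span = 1930 − 1430 = 500 mm.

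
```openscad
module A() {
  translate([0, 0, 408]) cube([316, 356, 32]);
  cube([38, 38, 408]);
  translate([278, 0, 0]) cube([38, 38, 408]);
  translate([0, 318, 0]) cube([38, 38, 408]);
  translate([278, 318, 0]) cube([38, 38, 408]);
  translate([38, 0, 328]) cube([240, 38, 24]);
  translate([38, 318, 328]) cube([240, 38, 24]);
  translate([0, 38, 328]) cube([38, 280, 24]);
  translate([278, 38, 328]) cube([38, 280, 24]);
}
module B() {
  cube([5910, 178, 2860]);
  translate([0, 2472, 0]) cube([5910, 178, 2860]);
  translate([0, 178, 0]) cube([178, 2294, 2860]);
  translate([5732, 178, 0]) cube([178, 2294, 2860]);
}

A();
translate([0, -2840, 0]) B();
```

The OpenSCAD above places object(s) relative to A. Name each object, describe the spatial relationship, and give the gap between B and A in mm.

The house frame's nearest face is 190 mm from the stool's −y face.

A is a stool. B is a house frame. The house frame is on the floor beside the stool on its −y side. The gap between the house frame and the stool is 190 mm.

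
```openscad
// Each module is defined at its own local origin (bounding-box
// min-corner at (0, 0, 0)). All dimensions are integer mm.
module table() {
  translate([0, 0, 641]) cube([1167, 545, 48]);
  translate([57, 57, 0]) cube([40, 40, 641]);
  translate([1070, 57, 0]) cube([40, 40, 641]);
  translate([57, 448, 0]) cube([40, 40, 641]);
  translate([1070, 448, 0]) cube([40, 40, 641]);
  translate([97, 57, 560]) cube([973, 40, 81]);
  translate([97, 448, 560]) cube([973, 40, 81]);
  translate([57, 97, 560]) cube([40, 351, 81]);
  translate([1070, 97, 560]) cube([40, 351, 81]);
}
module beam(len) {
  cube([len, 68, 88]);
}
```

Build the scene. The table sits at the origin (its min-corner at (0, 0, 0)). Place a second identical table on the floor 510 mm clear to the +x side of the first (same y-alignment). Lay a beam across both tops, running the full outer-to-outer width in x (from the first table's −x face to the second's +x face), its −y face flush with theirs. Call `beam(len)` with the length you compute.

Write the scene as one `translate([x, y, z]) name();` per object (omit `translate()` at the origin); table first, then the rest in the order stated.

table();
translate([1677, 0, 0]) table();
translate([0, 0, 689]) beam(2844);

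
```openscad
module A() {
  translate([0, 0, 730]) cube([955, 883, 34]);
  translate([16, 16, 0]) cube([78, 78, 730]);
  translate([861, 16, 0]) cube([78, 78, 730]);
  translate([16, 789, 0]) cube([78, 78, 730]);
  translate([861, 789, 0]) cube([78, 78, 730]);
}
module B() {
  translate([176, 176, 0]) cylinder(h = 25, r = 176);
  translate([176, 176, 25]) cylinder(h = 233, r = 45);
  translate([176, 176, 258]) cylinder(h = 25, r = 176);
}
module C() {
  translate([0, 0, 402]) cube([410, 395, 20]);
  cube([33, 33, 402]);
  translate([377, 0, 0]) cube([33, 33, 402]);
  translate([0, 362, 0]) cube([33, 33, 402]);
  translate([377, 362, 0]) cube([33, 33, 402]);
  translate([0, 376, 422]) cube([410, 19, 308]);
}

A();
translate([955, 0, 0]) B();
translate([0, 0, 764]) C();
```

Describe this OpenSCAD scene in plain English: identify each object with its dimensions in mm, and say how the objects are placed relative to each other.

A is a table: top 955 mm (x) × 883 mm (y), 34 mm thick, upper face at z = 764 mm, on four 78×78 mm square legs, each inset 16 mm from the nearest pair of top edges, running from z = 0 to the bottom of the top.

B is a spool: two coaxial disc flanges of radius 176 mm and thickness 25 mm, joined by a core cylinder of radius 45 mm and height 233 mm. The lower flange rests on z = 0 and the three cylinders share a vertical axis.

C is a chair: 410×395 mm seat, 20 mm thick, top at z = 422 mm, on four 33 mm square corner legs flush with the seat edges. A 19 mm thick backrest slab spans the full seat width, extending 308 mm above the seat top, its back face flush with the seat's +y edge.

The spool is against the table's +x side, with their −y faces flush. The chair is on top of the table.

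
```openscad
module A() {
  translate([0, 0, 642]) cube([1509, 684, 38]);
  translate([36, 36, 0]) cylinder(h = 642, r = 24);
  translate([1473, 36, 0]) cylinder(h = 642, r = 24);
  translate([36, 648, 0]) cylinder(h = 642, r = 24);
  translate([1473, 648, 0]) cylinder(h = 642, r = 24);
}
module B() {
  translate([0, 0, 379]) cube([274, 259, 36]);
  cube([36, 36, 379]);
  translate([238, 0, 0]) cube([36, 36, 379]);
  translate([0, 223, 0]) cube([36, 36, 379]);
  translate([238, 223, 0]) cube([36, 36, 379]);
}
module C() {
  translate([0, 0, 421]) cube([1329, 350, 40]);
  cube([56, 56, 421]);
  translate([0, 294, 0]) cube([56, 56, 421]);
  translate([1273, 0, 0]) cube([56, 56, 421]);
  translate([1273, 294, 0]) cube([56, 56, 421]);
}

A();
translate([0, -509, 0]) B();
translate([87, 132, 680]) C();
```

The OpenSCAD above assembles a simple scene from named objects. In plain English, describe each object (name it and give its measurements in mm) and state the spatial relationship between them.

A is a rectangular dining table. The top is 1509×684×38 mm with its upper surface at z = 680 mm. It stands on four round legs of 48 mm diameter, each leg's bounding box inset 12 mm from the nearest pair of top edges, running from the floor to the underside of the top.

B is a four-legged stool. The seat is 274×259 mm, 36 mm thick, top at z = 415 mm. It stands on four square legs, each 36×36 mm in cross-section, from z = 0 to the seat underside, each flush with a corner of the seat.

C is a long wooden bench with a 1329 mm (x) × 350 mm (y) seat, 40 mm thick, its top surface 461 mm above the floor. Four 56 mm square legs at the seat corners, flush with the edges, run from z = 0 to the seat underside.

The stool is on the floor beside the table on its −y side. The bench is on top of the table.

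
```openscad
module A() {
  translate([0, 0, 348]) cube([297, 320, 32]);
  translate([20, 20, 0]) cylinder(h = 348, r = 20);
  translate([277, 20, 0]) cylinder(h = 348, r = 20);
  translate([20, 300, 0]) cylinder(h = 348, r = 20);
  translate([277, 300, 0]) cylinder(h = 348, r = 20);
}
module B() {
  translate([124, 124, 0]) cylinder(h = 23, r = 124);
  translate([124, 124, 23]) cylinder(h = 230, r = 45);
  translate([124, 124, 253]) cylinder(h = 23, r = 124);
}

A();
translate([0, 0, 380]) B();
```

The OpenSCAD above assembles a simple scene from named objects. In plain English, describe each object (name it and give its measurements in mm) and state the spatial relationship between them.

A is a four-legged stool. The seat is 297×320 mm, 32 mm thick, top at z = 380 mm. It stands on four round legs, each 40 mm in diameter, from z = 0 to the seat underside, each leg's axis is inset half a diameter from the nearest pair of seat edges (so the leg's bounding box is flush with the corner).

B is a spool: two coaxial disc flanges of radius 124 mm and thickness 23 mm, joined by a core cylinder of radius 45 mm and height 230 mm. The lower flange rests on z = 0 and the three cylinders share a vertical axis.

The spool is on top of the stool.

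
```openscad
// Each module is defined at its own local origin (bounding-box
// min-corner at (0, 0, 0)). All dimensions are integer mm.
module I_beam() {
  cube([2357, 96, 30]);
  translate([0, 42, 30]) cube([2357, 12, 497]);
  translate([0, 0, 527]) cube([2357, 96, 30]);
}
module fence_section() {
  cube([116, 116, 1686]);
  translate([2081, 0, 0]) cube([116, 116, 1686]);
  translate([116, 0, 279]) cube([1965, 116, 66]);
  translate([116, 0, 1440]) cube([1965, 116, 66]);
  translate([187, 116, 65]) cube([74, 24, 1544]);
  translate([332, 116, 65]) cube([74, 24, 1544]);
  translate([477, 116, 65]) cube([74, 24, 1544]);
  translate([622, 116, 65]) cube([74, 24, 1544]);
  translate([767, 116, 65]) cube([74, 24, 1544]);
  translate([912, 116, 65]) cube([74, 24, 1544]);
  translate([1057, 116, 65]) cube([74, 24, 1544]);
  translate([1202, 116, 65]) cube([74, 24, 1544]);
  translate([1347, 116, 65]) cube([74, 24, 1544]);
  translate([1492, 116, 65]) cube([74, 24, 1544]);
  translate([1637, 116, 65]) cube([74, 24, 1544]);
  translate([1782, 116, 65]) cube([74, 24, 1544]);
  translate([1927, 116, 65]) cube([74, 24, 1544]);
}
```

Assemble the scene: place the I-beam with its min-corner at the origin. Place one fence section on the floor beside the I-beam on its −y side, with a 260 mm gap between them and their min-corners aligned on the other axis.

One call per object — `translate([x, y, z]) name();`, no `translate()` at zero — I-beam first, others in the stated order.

I_beam();
translate([0, -400, 0]) fence_section();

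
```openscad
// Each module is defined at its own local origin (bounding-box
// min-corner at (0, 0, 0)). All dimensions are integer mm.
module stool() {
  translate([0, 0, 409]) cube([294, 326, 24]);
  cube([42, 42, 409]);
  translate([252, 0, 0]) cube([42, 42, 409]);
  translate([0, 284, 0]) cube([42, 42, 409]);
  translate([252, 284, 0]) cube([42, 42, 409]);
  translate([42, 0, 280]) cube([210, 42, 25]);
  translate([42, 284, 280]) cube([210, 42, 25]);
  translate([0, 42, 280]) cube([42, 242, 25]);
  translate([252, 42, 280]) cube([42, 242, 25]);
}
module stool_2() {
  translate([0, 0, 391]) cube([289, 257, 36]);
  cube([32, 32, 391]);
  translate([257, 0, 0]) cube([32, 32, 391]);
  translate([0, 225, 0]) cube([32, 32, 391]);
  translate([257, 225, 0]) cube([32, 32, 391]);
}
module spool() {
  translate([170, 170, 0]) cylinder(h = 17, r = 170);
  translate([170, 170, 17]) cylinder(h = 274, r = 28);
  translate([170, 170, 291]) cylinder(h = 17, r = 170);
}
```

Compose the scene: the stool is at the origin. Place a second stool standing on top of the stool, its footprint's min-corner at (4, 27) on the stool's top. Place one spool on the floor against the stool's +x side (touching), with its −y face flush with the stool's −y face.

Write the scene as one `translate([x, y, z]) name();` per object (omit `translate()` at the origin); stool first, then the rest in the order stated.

stool();
translate([4, 27, 433]) stool_2();
translate([294, 0, 0]) spool();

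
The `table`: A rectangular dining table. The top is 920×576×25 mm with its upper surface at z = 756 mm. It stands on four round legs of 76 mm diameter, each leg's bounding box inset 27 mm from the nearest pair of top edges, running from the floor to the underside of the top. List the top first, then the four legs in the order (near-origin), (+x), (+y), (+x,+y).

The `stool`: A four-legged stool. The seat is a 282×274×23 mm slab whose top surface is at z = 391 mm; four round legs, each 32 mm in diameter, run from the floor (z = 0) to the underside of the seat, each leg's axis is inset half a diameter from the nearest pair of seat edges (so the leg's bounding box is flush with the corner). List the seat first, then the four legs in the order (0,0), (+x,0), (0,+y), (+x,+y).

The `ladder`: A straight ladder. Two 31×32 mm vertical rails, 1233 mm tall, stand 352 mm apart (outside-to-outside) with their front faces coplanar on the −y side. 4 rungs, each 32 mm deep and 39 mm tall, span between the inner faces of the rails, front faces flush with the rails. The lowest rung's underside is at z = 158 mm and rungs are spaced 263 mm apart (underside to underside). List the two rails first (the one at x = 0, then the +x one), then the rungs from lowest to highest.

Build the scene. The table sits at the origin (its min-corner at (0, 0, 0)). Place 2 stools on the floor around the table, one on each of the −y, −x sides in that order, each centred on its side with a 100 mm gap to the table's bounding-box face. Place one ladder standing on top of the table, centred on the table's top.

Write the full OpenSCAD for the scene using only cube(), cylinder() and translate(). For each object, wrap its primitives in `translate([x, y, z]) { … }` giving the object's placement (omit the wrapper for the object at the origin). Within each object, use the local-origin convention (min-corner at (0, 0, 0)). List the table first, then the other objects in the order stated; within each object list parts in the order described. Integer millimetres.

translate([0, 0, 731]) cube([920, 576, 25]);
translate([65, 65, 0]) cylinder(h = 731, r = 38);
translate([855, 65, 0]) cylinder(h = 731, r = 38);
translate([65, 511, 0]) cylinder(h = 731, r = 38);
translate([855, 511, 0]) cylinder(h = 731, r = 38);
translate([319, -374, 0]) {
  translate([0, 0, 368]) cube([282, 274, 23]);
  translate([16, 16, 0]) cylinder(h = 368, r = 16);
  translate([266, 16, 0]) cylinder(h = 368, r = 16);
  translate([16, 258, 0]) cylinder(h = 368, r = 16);
  translate([266, 258, 0]) cylinder(h = 368, r = 16);
}
translate([-382, 151, 0]) {
  translate([0, 0, 368]) cube([282, 274, 23]);
  translate([16, 16, 0]) cylinder(h = 368, r = 16);
  translate([266, 16, 0]) cylinder(h = 368, r = 16);
  translate([16, 258, 0]) cylinder(h = 368, r = 16);
  translate([266, 258, 0]) cylinder(h = 368, r = 16);
}
translate([284, 272, 756]) {
  cube([31, 32, 1233]);
  translate([321, 0, 0]) cube([31, 32, 1233]);
  translate([31, 0, 158]) cube([290, 32, 39]);
  translate([31, 0, 421]) cube([290, 32, 39]);
  translate([31, 0, 684]) cube([290, 32, 39]);
  translate([31, 0, 947]) cube([290, 32, 39]);
}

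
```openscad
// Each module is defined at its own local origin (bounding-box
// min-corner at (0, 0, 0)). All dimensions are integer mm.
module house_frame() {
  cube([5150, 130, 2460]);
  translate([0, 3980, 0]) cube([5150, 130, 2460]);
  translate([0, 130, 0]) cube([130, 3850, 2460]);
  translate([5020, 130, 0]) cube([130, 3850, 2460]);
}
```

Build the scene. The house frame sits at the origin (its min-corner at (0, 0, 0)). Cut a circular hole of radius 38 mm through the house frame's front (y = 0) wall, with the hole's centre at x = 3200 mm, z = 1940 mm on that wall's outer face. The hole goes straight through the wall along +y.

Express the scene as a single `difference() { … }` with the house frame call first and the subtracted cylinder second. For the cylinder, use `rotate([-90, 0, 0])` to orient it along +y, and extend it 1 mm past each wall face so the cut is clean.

difference() {
  house_frame();
  translate([3200, -1, 1940]) rotate([-90, 0, 0]) cylinder(h = 132, r = 38);
}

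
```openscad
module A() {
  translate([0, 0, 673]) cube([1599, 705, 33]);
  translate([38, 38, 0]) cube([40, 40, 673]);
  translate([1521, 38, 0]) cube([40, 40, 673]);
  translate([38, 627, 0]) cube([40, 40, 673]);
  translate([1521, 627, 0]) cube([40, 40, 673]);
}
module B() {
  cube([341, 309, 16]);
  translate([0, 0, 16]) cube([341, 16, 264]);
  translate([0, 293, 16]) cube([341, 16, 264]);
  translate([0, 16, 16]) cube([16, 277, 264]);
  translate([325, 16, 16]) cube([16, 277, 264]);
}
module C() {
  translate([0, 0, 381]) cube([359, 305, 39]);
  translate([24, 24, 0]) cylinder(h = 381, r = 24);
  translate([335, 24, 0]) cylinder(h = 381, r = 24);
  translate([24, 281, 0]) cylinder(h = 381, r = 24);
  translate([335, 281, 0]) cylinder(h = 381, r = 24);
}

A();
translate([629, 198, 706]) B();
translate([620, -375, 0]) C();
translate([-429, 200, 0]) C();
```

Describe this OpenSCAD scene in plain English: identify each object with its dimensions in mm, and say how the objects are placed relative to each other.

A is a table: top 1599 mm (x) × 705 mm (y), 33 mm thick, upper face at z = 706 mm, on four 40×40 mm square legs, each inset 38 mm from the nearest pair of top edges, running from z = 0 to the bottom of the top.

B is an open storage box with external size 341×309×280 mm and wall thickness 16 mm (the base is also 16 mm thick). The base covers the whole footprint; the four walls stand on the base, with the y-facing walls full-width and the x-facing walls fitting between their inner faces.

C is a four-legged stool. The seat is 359×305 mm, 39 mm thick, top at z = 420 mm. It stands on four round legs, each 48 mm in diameter, from z = 0 to the seat underside, each leg's axis is inset half a diameter from the nearest pair of seat edges (so the leg's bounding box is flush with the corner).

The open box is on top of the table, centred. Two stools sit around the table at the −y, −x sides.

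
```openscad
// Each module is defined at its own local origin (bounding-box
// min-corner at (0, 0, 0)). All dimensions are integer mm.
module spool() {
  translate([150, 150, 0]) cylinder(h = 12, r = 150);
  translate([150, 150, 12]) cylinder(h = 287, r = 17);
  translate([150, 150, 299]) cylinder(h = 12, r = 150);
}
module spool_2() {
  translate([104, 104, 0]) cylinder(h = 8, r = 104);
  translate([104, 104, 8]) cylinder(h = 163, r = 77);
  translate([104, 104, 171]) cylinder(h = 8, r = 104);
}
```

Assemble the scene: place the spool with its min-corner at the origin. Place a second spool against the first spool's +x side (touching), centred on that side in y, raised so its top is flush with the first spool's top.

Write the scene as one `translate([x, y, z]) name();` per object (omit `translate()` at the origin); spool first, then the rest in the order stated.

spool();
translate([300, 46, 132]) spool_2();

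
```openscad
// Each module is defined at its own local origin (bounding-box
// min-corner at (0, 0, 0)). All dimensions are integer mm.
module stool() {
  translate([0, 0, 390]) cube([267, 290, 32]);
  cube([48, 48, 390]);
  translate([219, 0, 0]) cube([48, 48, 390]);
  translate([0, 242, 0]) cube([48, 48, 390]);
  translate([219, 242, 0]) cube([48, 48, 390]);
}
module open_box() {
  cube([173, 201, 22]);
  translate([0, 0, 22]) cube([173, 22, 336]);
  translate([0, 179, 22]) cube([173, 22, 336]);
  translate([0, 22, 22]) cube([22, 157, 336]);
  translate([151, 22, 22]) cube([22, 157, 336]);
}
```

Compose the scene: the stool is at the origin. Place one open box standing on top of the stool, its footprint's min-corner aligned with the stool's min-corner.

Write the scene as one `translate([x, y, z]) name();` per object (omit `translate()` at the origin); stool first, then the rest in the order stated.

stool();
translate([0, 0, 422]) open_box();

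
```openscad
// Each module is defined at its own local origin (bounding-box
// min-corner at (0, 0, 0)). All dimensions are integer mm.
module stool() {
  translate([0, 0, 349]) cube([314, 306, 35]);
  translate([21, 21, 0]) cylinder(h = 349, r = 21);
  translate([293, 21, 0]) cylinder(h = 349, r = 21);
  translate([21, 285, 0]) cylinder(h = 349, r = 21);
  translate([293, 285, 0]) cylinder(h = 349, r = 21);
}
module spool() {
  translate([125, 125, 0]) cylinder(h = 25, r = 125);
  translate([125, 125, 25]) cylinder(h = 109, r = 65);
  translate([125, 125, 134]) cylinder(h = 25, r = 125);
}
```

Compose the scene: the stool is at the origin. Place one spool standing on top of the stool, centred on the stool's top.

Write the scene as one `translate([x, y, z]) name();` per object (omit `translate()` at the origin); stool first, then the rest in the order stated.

stool();
translate([32, 28, 384]) spool();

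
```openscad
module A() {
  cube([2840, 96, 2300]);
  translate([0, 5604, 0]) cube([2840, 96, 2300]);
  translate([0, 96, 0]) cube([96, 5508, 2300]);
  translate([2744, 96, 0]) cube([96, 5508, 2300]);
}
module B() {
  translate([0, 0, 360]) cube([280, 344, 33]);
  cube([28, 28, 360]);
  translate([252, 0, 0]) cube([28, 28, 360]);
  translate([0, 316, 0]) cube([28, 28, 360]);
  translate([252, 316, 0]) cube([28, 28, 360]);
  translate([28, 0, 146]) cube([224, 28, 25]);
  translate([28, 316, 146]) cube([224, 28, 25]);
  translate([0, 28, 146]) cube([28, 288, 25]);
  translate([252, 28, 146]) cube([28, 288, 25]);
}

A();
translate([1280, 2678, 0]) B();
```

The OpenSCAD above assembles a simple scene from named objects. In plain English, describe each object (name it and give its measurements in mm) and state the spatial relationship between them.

A is a box-shaped house frame (walls only): outside footprint 2840×5700 mm, wall height 2300 mm, wall thickness 96 mm. The two y-facing walls run the full x-width; the two x-facing walls fit between the inner faces of the y-facing walls.

B is a simple wooden stool: a rectangular seat 280 mm (x) by 344 mm (y), 33 mm thick, top face at z = 393 mm, on four square legs, each 28×28 mm in cross-section. The legs rest on z = 0, each flush with a corner of the seat. Four stretchers, 28 mm wide and 25 mm tall, connect adjacent legs with their undersides at z = 146 mm, each running between the inner faces of the legs it joins and aligned with the legs' outer faces on the other axis.

The stool sits inside the house frame, centred.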